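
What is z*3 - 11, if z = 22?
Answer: 55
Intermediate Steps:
z*3 - 11 = 22*3 - 11 = 66 - 11 = 55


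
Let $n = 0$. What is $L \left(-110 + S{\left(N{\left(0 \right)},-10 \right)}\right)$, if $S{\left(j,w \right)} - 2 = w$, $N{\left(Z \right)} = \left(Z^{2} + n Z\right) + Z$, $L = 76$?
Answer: $-8968$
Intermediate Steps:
$N{\left(Z \right)} = Z + Z^{2}$ ($N{\left(Z \right)} = \left(Z^{2} + 0 Z\right) + Z = \left(Z^{2} + 0\right) + Z = Z^{2} + Z = Z + Z^{2}$)
$S{\left(j,w \right)} = 2 + w$
$L \left(-110 + S{\left(N{\left(0 \right)},-10 \right)}\right) = 76 \left(-110 + \left(2 - 10\right)\right) = 76 \left(-110 - 8\right) = 76 \left(-118\right) = -8968$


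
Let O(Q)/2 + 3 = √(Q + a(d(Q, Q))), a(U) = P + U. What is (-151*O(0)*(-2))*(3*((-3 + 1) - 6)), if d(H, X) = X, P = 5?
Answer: 43488 - 14496*√5 ≈ 11074.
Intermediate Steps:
a(U) = 5 + U
O(Q) = -6 + 2*√(5 + 2*Q) (O(Q) = -6 + 2*√(Q + (5 + Q)) = -6 + 2*√(5 + 2*Q))
(-151*O(0)*(-2))*(3*((-3 + 1) - 6)) = (-151*(-6 + 2*√(5 + 2*0))*(-2))*(3*((-3 + 1) - 6)) = (-151*(-6 + 2*√(5 + 0))*(-2))*(3*(-2 - 6)) = (-151*(-6 + 2*√5)*(-2))*(3*(-8)) = -151*(12 - 4*√5)*(-24) = (-1812 + 604*√5)*(-24) = 43488 - 14496*√5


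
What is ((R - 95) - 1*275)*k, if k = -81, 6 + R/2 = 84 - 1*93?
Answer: 32400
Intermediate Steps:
R = -30 (R = -12 + 2*(84 - 1*93) = -12 + 2*(84 - 93) = -12 + 2*(-9) = -12 - 18 = -30)
((R - 95) - 1*275)*k = ((-30 - 95) - 1*275)*(-81) = (-125 - 275)*(-81) = -400*(-81) = 32400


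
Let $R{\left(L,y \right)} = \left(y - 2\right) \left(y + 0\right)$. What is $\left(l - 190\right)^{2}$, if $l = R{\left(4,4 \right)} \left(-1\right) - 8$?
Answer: $42436$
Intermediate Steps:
$R{\left(L,y \right)} = y \left(-2 + y\right)$ ($R{\left(L,y \right)} = \left(-2 + y\right) y = y \left(-2 + y\right)$)
$l = -16$ ($l = 4 \left(-2 + 4\right) \left(-1\right) - 8 = 4 \cdot 2 \left(-1\right) - 8 = 8 \left(-1\right) - 8 = -8 - 8 = -16$)
$\left(l - 190\right)^{2} = \left(-16 - 190\right)^{2} = \left(-206\right)^{2} = 42436$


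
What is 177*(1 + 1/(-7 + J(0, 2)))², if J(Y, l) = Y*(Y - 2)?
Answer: 6372/49 ≈ 130.04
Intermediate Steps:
J(Y, l) = Y*(-2 + Y)
177*(1 + 1/(-7 + J(0, 2)))² = 177*(1 + 1/(-7 + 0*(-2 + 0)))² = 177*(1 + 1/(-7 + 0*(-2)))² = 177*(1 + 1/(-7 + 0))² = 177*(1 + 1/(-7))² = 177*(1 - ⅐)² = 177*(6/7)² = 177*(36/49) = 6372/49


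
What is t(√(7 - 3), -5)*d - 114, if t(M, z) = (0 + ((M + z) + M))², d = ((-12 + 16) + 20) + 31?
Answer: -59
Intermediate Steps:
d = 55 (d = (4 + 20) + 31 = 24 + 31 = 55)
t(M, z) = (z + 2*M)² (t(M, z) = (0 + (z + 2*M))² = (z + 2*M)²)
t(√(7 - 3), -5)*d - 114 = (-5 + 2*√(7 - 3))²*55 - 114 = (-5 + 2*√4)²*55 - 114 = (-5 + 2*2)²*55 - 114 = (-5 + 4)²*55 - 114 = (-1)²*55 - 114 = 1*55 - 114 = 55 - 114 = -59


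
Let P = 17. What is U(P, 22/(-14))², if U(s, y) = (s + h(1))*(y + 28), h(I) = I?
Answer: 11088900/49 ≈ 2.2630e+5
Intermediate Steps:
U(s, y) = (1 + s)*(28 + y) (U(s, y) = (s + 1)*(y + 28) = (1 + s)*(28 + y))
U(P, 22/(-14))² = (28 + 22/(-14) + 28*17 + 17*(22/(-14)))² = (28 + 22*(-1/14) + 476 + 17*(22*(-1/14)))² = (28 - 11/7 + 476 + 17*(-11/7))² = (28 - 11/7 + 476 - 187/7)² = (3330/7)² = 11088900/49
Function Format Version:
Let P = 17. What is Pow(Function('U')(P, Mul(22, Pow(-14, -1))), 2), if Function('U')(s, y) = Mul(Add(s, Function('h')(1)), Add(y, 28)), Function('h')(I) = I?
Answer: Rational(11088900, 49) ≈ 2.2630e+5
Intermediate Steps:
Function('U')(s, y) = Mul(Add(1, s), Add(28, y)) (Function('U')(s, y) = Mul(Add(s, 1), Add(y, 28)) = Mul(Add(1, s), Add(28, y)))
Pow(Function('U')(P, Mul(22, Pow(-14, -1))), 2) = Pow(Add(28, Mul(22, Pow(-14, -1)), Mul(28, 17), Mul(17, Mul(22, Pow(-14, -1)))), 2) = Pow(Add(28, Mul(22, Rational(-1, 14)), 476, Mul(17, Mul(22, Rational(-1, 14)))), 2) = Pow(Add(28, Rational(-11, 7), 476, Mul(17, Rational(-11, 7))), 2) = Pow(Add(28, Rational(-11, 7), 476, Rational(-187, 7)), 2) = Pow(Rational(3330, 7), 2) = Rational(11088900, 49)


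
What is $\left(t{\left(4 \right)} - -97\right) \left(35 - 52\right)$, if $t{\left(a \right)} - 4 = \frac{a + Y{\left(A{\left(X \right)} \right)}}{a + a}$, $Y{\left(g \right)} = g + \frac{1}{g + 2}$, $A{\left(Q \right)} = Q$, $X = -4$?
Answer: $- \frac{27455}{16} \approx -1715.9$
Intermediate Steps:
$Y{\left(g \right)} = g + \frac{1}{2 + g}$
$t{\left(a \right)} = 4 + \frac{- \frac{9}{2} + a}{2 a}$ ($t{\left(a \right)} = 4 + \frac{a + \frac{1 + \left(-4\right)^{2} + 2 \left(-4\right)}{2 - 4}}{a + a} = 4 + \frac{a + \frac{1 + 16 - 8}{-2}}{2 a} = 4 + \left(a - \frac{9}{2}\right) \frac{1}{2 a} = 4 + \left(- \frac{9}{2} + a\right) \frac{1}{2 a} = 4 + \frac{- \frac{9}{2} + a}{2 a}$)
$\left(t{\left(4 \right)} - -97\right) \left(35 - 52\right) = \left(\frac{9 \left(-1 + 2 \cdot 4\right)}{4 \cdot 4} - -97\right) \left(35 - 52\right) = \left(\frac{9}{4} \cdot \frac{1}{4} \left(-1 + 8\right) + 97\right) \left(-17\right) = \left(\frac{9}{4} \cdot \frac{1}{4} \cdot 7 + 97\right) \left(-17\right) = \left(\frac{63}{16} + 97\right) \left(-17\right) = \frac{1615}{16} \left(-17\right) = - \frac{27455}{16}$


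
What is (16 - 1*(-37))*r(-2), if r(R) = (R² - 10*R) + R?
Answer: 1166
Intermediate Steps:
r(R) = R² - 9*R
(16 - 1*(-37))*r(-2) = (16 - 1*(-37))*(-2*(-9 - 2)) = (16 + 37)*(-2*(-11)) = 53*22 = 1166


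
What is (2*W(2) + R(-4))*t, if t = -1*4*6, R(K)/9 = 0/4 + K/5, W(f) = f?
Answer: 384/5 ≈ 76.800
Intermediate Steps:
R(K) = 9*K/5 (R(K) = 9*(0/4 + K/5) = 9*(0*(¼) + K*(⅕)) = 9*(0 + K/5) = 9*(K/5) = 9*K/5)
t = -24 (t = -4*6 = -24)
(2*W(2) + R(-4))*t = (2*2 + (9/5)*(-4))*(-24) = (4 - 36/5)*(-24) = -16/5*(-24) = 384/5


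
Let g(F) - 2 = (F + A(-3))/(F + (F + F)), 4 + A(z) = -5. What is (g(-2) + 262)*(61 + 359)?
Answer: 111650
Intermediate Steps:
A(z) = -9 (A(z) = -4 - 5 = -9)
g(F) = 2 + (-9 + F)/(3*F) (g(F) = 2 + (F - 9)/(F + (F + F)) = 2 + (-9 + F)/(F + 2*F) = 2 + (-9 + F)/((3*F)) = 2 + (-9 + F)*(1/(3*F)) = 2 + (-9 + F)/(3*F))
(g(-2) + 262)*(61 + 359) = ((7/3 - 3/(-2)) + 262)*(61 + 359) = ((7/3 - 3*(-1/2)) + 262)*420 = ((7/3 + 3/2) + 262)*420 = (23/6 + 262)*420 = (1595/6)*420 = 111650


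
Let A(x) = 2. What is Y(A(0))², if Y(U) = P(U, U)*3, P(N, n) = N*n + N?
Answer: 324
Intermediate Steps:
P(N, n) = N + N*n
Y(U) = 3*U*(1 + U) (Y(U) = (U*(1 + U))*3 = 3*U*(1 + U))
Y(A(0))² = (3*2*(1 + 2))² = (3*2*3)² = 18² = 324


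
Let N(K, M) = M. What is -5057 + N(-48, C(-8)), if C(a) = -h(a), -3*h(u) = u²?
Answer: -15107/3 ≈ -5035.7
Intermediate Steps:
h(u) = -u²/3
C(a) = a²/3 (C(a) = -(-1)*a²/3 = a²/3)
-5057 + N(-48, C(-8)) = -5057 + (⅓)*(-8)² = -5057 + (⅓)*64 = -5057 + 64/3 = -15107/3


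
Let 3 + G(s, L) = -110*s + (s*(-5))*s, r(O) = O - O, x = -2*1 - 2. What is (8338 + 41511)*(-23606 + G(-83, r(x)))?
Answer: -2438812476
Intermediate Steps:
x = -4 (x = -2 - 2 = -4)
r(O) = 0
G(s, L) = -3 - 110*s - 5*s² (G(s, L) = -3 + (-110*s + (s*(-5))*s) = -3 + (-110*s + (-5*s)*s) = -3 + (-110*s - 5*s²) = -3 - 110*s - 5*s²)
(8338 + 41511)*(-23606 + G(-83, r(x))) = (8338 + 41511)*(-23606 + (-3 - 110*(-83) - 5*(-83)²)) = 49849*(-23606 + (-3 + 9130 - 5*6889)) = 49849*(-23606 + (-3 + 9130 - 34445)) = 49849*(-23606 - 25318) = 49849*(-48924) = -2438812476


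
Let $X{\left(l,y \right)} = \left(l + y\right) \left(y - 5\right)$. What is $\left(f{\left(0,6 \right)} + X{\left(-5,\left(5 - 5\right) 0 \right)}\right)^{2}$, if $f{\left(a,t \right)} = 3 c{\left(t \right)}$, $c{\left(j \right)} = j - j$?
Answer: $625$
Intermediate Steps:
$c{\left(j \right)} = 0$
$f{\left(a,t \right)} = 0$ ($f{\left(a,t \right)} = 3 \cdot 0 = 0$)
$X{\left(l,y \right)} = \left(-5 + y\right) \left(l + y\right)$ ($X{\left(l,y \right)} = \left(l + y\right) \left(-5 + y\right) = \left(-5 + y\right) \left(l + y\right)$)
$\left(f{\left(0,6 \right)} + X{\left(-5,\left(5 - 5\right) 0 \right)}\right)^{2} = \left(0 - \left(-25 + 0 + 10 \left(5 - 5\right) 0\right)\right)^{2} = \left(0 + \left(\left(0 \cdot 0\right)^{2} + 25 - 5 \cdot 0 \cdot 0 - 5 \cdot 0 \cdot 0\right)\right)^{2} = \left(0 + \left(0^{2} + 25 - 0 - 0\right)\right)^{2} = \left(0 + \left(0 + 25 + 0 + 0\right)\right)^{2} = \left(0 + 25\right)^{2} = 25^{2} = 625$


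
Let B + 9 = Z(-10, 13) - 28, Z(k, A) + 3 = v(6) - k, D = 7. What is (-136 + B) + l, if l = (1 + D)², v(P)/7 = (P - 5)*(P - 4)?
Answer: -88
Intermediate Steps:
v(P) = 7*(-5 + P)*(-4 + P) (v(P) = 7*((P - 5)*(P - 4)) = 7*((-5 + P)*(-4 + P)) = 7*(-5 + P)*(-4 + P))
Z(k, A) = 11 - k (Z(k, A) = -3 + ((140 - 63*6 + 7*6²) - k) = -3 + ((140 - 378 + 7*36) - k) = -3 + ((140 - 378 + 252) - k) = -3 + (14 - k) = 11 - k)
l = 64 (l = (1 + 7)² = 8² = 64)
B = -16 (B = -9 + ((11 - 1*(-10)) - 28) = -9 + ((11 + 10) - 28) = -9 + (21 - 28) = -9 - 7 = -16)
(-136 + B) + l = (-136 - 16) + 64 = -152 + 64 = -88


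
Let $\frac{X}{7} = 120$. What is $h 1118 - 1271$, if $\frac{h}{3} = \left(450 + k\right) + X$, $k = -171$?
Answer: $3751855$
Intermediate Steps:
$X = 840$ ($X = 7 \cdot 120 = 840$)
$h = 3357$ ($h = 3 \left(\left(450 - 171\right) + 840\right) = 3 \left(279 + 840\right) = 3 \cdot 1119 = 3357$)
$h 1118 - 1271 = 3357 \cdot 1118 - 1271 = 3753126 - 1271 = 3751855$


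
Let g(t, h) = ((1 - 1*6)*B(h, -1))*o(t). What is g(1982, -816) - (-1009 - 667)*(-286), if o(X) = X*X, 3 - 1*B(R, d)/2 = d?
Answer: -157612296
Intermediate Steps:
B(R, d) = 6 - 2*d
o(X) = X²
g(t, h) = -40*t² (g(t, h) = ((1 - 1*6)*(6 - 2*(-1)))*t² = ((1 - 6)*(6 + 2))*t² = (-5*8)*t² = -40*t²)
g(1982, -816) - (-1009 - 667)*(-286) = -40*1982² - (-1009 - 667)*(-286) = -40*3928324 - (-1676)*(-286) = -157132960 - 1*479336 = -157132960 - 479336 = -157612296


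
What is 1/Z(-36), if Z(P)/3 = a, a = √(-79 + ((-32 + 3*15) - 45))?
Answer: -I*√111/333 ≈ -0.031639*I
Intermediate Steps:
a = I*√111 (a = √(-79 + ((-32 + 45) - 45)) = √(-79 + (13 - 45)) = √(-79 - 32) = √(-111) = I*√111 ≈ 10.536*I)
Z(P) = 3*I*√111 (Z(P) = 3*(I*√111) = 3*I*√111)
1/Z(-36) = 1/(3*I*√111) = -I*√111/333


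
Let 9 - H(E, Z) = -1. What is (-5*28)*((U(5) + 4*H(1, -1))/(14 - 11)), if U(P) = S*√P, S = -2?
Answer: -5600/3 + 280*√5/3 ≈ -1658.0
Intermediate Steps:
H(E, Z) = 10 (H(E, Z) = 9 - 1*(-1) = 9 + 1 = 10)
U(P) = -2*√P
(-5*28)*((U(5) + 4*H(1, -1))/(14 - 11)) = (-5*28)*((-2*√5 + 4*10)/(14 - 11)) = -140*(-2*√5 + 40)/3 = -140*(40 - 2*√5)/3 = -140*(40/3 - 2*√5/3) = -5600/3 + 280*√5/3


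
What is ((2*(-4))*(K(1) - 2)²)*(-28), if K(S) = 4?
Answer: 896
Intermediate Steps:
((2*(-4))*(K(1) - 2)²)*(-28) = ((2*(-4))*(4 - 2)²)*(-28) = -8*2²*(-28) = -8*4*(-28) = -32*(-28) = 896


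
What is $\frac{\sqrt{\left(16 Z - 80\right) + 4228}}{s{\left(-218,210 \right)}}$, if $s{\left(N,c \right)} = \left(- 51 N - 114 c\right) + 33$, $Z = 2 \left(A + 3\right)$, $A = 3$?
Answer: $- \frac{2 \sqrt{1085}}{12789} \approx -0.0051512$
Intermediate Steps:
$Z = 12$ ($Z = 2 \left(3 + 3\right) = 2 \cdot 6 = 12$)
$s{\left(N,c \right)} = 33 - 114 c - 51 N$ ($s{\left(N,c \right)} = \left(- 114 c - 51 N\right) + 33 = 33 - 114 c - 51 N$)
$\frac{\sqrt{\left(16 Z - 80\right) + 4228}}{s{\left(-218,210 \right)}} = \frac{\sqrt{\left(16 \cdot 12 - 80\right) + 4228}}{33 - 23940 - -11118} = \frac{\sqrt{\left(192 - 80\right) + 4228}}{33 - 23940 + 11118} = \frac{\sqrt{112 + 4228}}{-12789} = \sqrt{4340} \left(- \frac{1}{12789}\right) = 2 \sqrt{1085} \left(- \frac{1}{12789}\right) = - \frac{2 \sqrt{1085}}{12789}$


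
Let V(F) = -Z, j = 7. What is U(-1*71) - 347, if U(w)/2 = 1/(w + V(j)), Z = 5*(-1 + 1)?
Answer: -24639/71 ≈ -347.03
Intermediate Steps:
Z = 0 (Z = 5*0 = 0)
V(F) = 0 (V(F) = -1*0 = 0)
U(w) = 2/w (U(w) = 2/(w + 0) = 2/w)
U(-1*71) - 347 = 2/((-1*71)) - 347 = 2/(-71) - 347 = 2*(-1/71) - 347 = -2/71 - 347 = -24639/71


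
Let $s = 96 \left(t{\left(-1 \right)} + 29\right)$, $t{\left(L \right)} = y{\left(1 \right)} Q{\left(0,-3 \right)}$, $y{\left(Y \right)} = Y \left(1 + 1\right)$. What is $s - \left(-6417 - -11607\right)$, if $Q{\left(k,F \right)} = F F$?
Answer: $-678$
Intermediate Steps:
$y{\left(Y \right)} = 2 Y$ ($y{\left(Y \right)} = Y 2 = 2 Y$)
$Q{\left(k,F \right)} = F^{2}$
$t{\left(L \right)} = 18$ ($t{\left(L \right)} = 2 \cdot 1 \left(-3\right)^{2} = 2 \cdot 9 = 18$)
$s = 4512$ ($s = 96 \left(18 + 29\right) = 96 \cdot 47 = 4512$)
$s - \left(-6417 - -11607\right) = 4512 - \left(-6417 - -11607\right) = 4512 - \left(-6417 + 11607\right) = 4512 - 5190 = -678$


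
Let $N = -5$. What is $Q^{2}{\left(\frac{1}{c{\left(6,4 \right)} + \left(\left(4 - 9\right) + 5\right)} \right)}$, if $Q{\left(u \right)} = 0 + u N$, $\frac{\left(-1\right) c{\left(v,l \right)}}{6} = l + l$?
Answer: $\frac{25}{2304} \approx 0.010851$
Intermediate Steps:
$c{\left(v,l \right)} = - 12 l$ ($c{\left(v,l \right)} = - 6 \left(l + l\right) = - 6 \cdot 2 l = - 12 l$)
$Q{\left(u \right)} = - 5 u$ ($Q{\left(u \right)} = 0 + u \left(-5\right) = 0 - 5 u = - 5 u$)
$Q^{2}{\left(\frac{1}{c{\left(6,4 \right)} + \left(\left(4 - 9\right) + 5\right)} \right)} = \left(- \frac{5}{\left(-12\right) 4 + \left(\left(4 - 9\right) + 5\right)}\right)^{2} = \left(- \frac{5}{-48 + \left(-5 + 5\right)}\right)^{2} = \left(- \frac{5}{-48 + 0}\right)^{2} = \left(- \frac{5}{-48}\right)^{2} = \left(\left(-5\right) \left(- \frac{1}{48}\right)\right)^{2} = \left(\frac{5}{48}\right)^{2} = \frac{25}{2304}$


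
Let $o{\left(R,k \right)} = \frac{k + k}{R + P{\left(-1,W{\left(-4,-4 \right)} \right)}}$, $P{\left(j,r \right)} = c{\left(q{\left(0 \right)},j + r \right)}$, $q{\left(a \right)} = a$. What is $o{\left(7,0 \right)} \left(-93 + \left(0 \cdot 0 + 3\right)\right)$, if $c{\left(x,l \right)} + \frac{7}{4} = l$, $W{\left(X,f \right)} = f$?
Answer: $0$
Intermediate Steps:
$c{\left(x,l \right)} = - \frac{7}{4} + l$
$P{\left(j,r \right)} = - \frac{7}{4} + j + r$ ($P{\left(j,r \right)} = - \frac{7}{4} + \left(j + r\right) = - \frac{7}{4} + j + r$)
$o{\left(R,k \right)} = \frac{2 k}{- \frac{27}{4} + R}$ ($o{\left(R,k \right)} = \frac{k + k}{R - \frac{27}{4}} = \frac{2 k}{R - \frac{27}{4}} = \frac{2 k}{- \frac{27}{4} + R}$)
$o{\left(7,0 \right)} \left(-93 + \left(0 \cdot 0 + 3\right)\right) = 8 \cdot 0 \frac{1}{-27 + 4 \cdot 7} \left(-93 + \left(0 \cdot 0 + 3\right)\right) = 8 \cdot 0 \frac{1}{-27 + 28} \left(-93 + \left(0 + 3\right)\right) = 8 \cdot 0 \cdot 1^{-1} \left(-93 + 3\right) = 8 \cdot 0 \cdot 1 \left(-90\right) = 0 \left(-90\right) = 0$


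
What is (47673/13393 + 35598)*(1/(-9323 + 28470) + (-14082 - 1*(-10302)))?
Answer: -34509560065526733/256435771 ≈ -1.3457e+8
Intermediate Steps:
(47673/13393 + 35598)*(1/(-9323 + 28470) + (-14082 - 1*(-10302))) = (47673*(1/13393) + 35598)*(1/19147 + (-14082 + 10302)) = (47673/13393 + 35598)*(1/19147 - 3780) = (476811687/13393)*(-72375659/19147) = -34509560065526733/256435771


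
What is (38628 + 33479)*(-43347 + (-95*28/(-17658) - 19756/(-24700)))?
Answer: -170402290746926308/54519075 ≈ -3.1256e+9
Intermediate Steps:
(38628 + 33479)*(-43347 + (-95*28/(-17658) - 19756/(-24700))) = 72107*(-43347 + (-2660*(-1/17658) - 19756*(-1/24700))) = 72107*(-43347 + (1330/8829 + 4939/6175)) = 72107*(-43347 + 51819181/54519075) = 72107*(-2363186524844/54519075) = -170402290746926308/54519075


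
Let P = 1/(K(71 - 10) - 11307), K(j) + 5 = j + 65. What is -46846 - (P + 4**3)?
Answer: -524735259/11186 ≈ -46910.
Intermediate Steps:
K(j) = 60 + j (K(j) = -5 + (j + 65) = -5 + (65 + j) = 60 + j)
P = -1/11186 (P = 1/((60 + (71 - 10)) - 11307) = 1/((60 + 61) - 11307) = 1/(121 - 11307) = 1/(-11186) = -1/11186 ≈ -8.9397e-5)
-46846 - (P + 4**3) = -46846 - (-1/11186 + 4**3) = -46846 - (-1/11186 + 64) = -46846 - 1*715903/11186 = -46846 - 715903/11186 = -524735259/11186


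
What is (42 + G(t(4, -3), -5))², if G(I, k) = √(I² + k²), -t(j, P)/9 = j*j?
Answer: (42 + √20761)² ≈ 34628.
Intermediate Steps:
t(j, P) = -9*j² (t(j, P) = -9*j*j = -9*j²)
(42 + G(t(4, -3), -5))² = (42 + √((-9*4²)² + (-5)²))² = (42 + √((-9*16)² + 25))² = (42 + √((-144)² + 25))² = (42 + √(20736 + 25))² = (42 + √20761)²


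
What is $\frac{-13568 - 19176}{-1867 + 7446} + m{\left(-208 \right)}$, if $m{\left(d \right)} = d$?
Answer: $- \frac{1193176}{5579} \approx -213.87$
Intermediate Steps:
$\frac{-13568 - 19176}{-1867 + 7446} + m{\left(-208 \right)} = \frac{-13568 - 19176}{-1867 + 7446} - 208 = - \frac{32744}{5579} - 208 = - \frac{1193176}{5579}$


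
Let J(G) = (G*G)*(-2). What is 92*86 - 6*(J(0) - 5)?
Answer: 7942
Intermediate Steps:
J(G) = -2*G² (J(G) = G²*(-2) = -2*G²)
92*86 - 6*(J(0) - 5) = 92*86 - 6*(-2*0² - 5) = 7912 - 6*(-2*0 - 5) = 7912 - 6*(0 - 5) = 7912 - 6*(-5) = 7912 + 30 = 7942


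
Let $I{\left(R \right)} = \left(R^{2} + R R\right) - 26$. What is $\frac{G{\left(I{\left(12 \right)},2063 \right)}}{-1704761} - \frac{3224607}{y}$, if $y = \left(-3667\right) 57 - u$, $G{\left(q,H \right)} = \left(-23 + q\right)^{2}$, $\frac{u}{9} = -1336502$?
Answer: $- \frac{2057441952102}{6716473644913} \approx -0.30633$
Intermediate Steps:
$u = -12028518$ ($u = 9 \left(-1336502\right) = -12028518$)
$I{\left(R \right)} = -26 + 2 R^{2}$ ($I{\left(R \right)} = \left(R^{2} + R^{2}\right) - 26 = 2 R^{2} - 26 = -26 + 2 R^{2}$)
$y = 11819499$ ($y = \left(-3667\right) 57 - -12028518 = -209019 + 12028518 = 11819499$)
$\frac{G{\left(I{\left(12 \right)},2063 \right)}}{-1704761} - \frac{3224607}{y} = \frac{\left(-23 - \left(26 - 2 \cdot 12^{2}\right)\right)^{2}}{-1704761} - \frac{3224607}{11819499} = \left(-23 + \left(-26 + 2 \cdot 144\right)\right)^{2} \left(- \frac{1}{1704761}\right) - \frac{1074869}{3939833} = \left(-23 + \left(-26 + 288\right)\right)^{2} \left(- \frac{1}{1704761}\right) - \frac{1074869}{3939833} = \left(-23 + 262\right)^{2} \left(- \frac{1}{1704761}\right) - \frac{1074869}{3939833} = 239^{2} \left(- \frac{1}{1704761}\right) - \frac{1074869}{3939833} = 57121 \left(- \frac{1}{1704761}\right) - \frac{1074869}{3939833} = - \frac{57121}{1704761} - \frac{1074869}{3939833} = - \frac{2057441952102}{6716473644913}$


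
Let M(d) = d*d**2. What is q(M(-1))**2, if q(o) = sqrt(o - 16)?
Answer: -17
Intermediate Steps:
M(d) = d**3
q(o) = sqrt(-16 + o)
q(M(-1))**2 = (sqrt(-16 + (-1)**3))**2 = (sqrt(-16 - 1))**2 = (sqrt(-17))**2 = (I*sqrt(17))**2 = -17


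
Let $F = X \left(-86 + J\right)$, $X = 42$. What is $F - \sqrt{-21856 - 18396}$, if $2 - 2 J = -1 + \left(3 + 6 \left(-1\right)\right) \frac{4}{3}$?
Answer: $-3465 - 2 i \sqrt{10063} \approx -3465.0 - 200.63 i$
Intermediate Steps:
$J = \frac{7}{2}$ ($J = 1 - \frac{-1 + \left(3 + 6 \left(-1\right)\right) \frac{4}{3}}{2} = 1 - \frac{-1 + \left(3 - 6\right) 4 \cdot \frac{1}{3}}{2} = 1 - \frac{-1 - 4}{2} = 1 - - \frac{5}{2} = 1 + \frac{5}{2} = \frac{7}{2} \approx 3.5$)
$F = -3465$ ($F = 42 \left(-86 + \frac{7}{2}\right) = 42 \left(- \frac{165}{2}\right) = -3465$)
$F - \sqrt{-21856 - 18396} = -3465 - \sqrt{-21856 - 18396} = -3465 - \sqrt{-40252} = -3465 - 2 i \sqrt{10063}$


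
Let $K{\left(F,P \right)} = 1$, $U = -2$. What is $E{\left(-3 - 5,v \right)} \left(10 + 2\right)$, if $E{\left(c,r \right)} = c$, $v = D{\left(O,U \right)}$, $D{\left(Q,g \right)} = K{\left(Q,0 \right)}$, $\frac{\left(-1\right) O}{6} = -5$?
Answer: $-96$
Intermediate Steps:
$O = 30$ ($O = \left(-6\right) \left(-5\right) = 30$)
$D{\left(Q,g \right)} = 1$
$v = 1$
$E{\left(-3 - 5,v \right)} \left(10 + 2\right) = \left(-3 - 5\right) \left(10 + 2\right) = \left(-3 - 5\right) 12 = \left(-8\right) 12 = -96$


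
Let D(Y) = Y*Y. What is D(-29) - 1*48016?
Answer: -47175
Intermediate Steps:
D(Y) = Y**2
D(-29) - 1*48016 = (-29)**2 - 1*48016 = 841 - 48016 = -47175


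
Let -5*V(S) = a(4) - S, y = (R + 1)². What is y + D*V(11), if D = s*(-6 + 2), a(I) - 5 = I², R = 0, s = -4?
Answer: -31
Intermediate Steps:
y = 1 (y = (0 + 1)² = 1² = 1)
a(I) = 5 + I²
V(S) = -21/5 + S/5 (V(S) = -((5 + 4²) - S)/5 = -((5 + 16) - S)/5 = -(21 - S)/5 = -21/5 + S/5)
D = 16 (D = -4*(-6 + 2) = -4*(-4) = 16)
y + D*V(11) = 1 + 16*(-21/5 + (⅕)*11) = 1 + 16*(-21/5 + 11/5) = 1 + 16*(-2) = 1 - 32 = -31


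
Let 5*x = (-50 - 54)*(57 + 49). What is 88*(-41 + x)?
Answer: -988152/5 ≈ -1.9763e+5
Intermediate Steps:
x = -11024/5 (x = ((-50 - 54)*(57 + 49))/5 = (-104*106)/5 = (⅕)*(-11024) = -11024/5 ≈ -2204.8)
88*(-41 + x) = 88*(-41 - 11024/5) = 88*(-11229/5) = -988152/5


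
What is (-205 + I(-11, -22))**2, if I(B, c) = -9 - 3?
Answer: 47089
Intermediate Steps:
I(B, c) = -12
(-205 + I(-11, -22))**2 = (-205 - 12)**2 = (-217)**2 = 47089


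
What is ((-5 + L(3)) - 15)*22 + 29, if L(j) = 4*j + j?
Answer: -81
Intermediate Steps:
L(j) = 5*j
((-5 + L(3)) - 15)*22 + 29 = ((-5 + 5*3) - 15)*22 + 29 = ((-5 + 15) - 15)*22 + 29 = (10 - 15)*22 + 29 = -5*22 + 29 = -110 + 29 = -81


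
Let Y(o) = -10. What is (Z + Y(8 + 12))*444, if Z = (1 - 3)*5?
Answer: -8880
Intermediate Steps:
Z = -10 (Z = -2*5 = -10)
(Z + Y(8 + 12))*444 = (-10 - 10)*444 = -20*444 = -8880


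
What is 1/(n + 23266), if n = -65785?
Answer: -1/42519 ≈ -2.3519e-5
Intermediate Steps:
1/(n + 23266) = 1/(-65785 + 23266) = 1/(-42519) = -1/42519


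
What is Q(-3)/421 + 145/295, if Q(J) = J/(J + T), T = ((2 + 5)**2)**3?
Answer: 24344743/49528966 ≈ 0.49153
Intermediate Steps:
T = 117649 (T = (7**2)**3 = 49**3 = 117649)
Q(J) = J/(117649 + J) (Q(J) = J/(J + 117649) = J/(117649 + J))
Q(-3)/421 + 145/295 = -3/(117649 - 3)/421 + 145/295 = -3/117646*(1/421) + 145*(1/295) = -3*1/117646*(1/421) + 29/59 = -3/117646*1/421 + 29/59 = -3/49528966 + 29/59 = 24344743/49528966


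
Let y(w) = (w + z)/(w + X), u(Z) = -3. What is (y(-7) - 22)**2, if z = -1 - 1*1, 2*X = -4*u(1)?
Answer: 169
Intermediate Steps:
X = 6 (X = (-4*(-3))/2 = (1/2)*12 = 6)
z = -2 (z = -1 - 1 = -2)
y(w) = (-2 + w)/(6 + w) (y(w) = (w - 2)/(w + 6) = (-2 + w)/(6 + w))
(y(-7) - 22)**2 = ((-2 - 7)/(6 - 7) - 22)**2 = (-9/(-1) - 22)**2 = (-1*(-9) - 22)**2 = (9 - 22)**2 = (-13)**2 = 169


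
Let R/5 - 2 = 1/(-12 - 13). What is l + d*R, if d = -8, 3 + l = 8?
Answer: -367/5 ≈ -73.400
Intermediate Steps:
l = 5 (l = -3 + 8 = 5)
R = 49/5 (R = 10 + 5/(-12 - 13) = 10 + 5/(-25) = 10 + 5*(-1/25) = 10 - ⅕ = 49/5 ≈ 9.8000)
l + d*R = 5 - 8*49/5 = 5 - 392/5 = -367/5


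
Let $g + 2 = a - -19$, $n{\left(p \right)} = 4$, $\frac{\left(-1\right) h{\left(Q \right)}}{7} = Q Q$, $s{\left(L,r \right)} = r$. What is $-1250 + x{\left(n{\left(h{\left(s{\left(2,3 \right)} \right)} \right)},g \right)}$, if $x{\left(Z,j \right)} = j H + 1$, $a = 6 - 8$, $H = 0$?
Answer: $-1249$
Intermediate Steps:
$a = -2$
$h{\left(Q \right)} = - 7 Q^{2}$ ($h{\left(Q \right)} = - 7 Q Q = - 7 Q^{2}$)
$g = 15$ ($g = -2 - -17 = -2 + \left(-2 + 19\right) = -2 + 17 = 15$)
$x{\left(Z,j \right)} = 1$ ($x{\left(Z,j \right)} = j 0 + 1 = 0 + 1 = 1$)
$-1250 + x{\left(n{\left(h{\left(s{\left(2,3 \right)} \right)} \right)},g \right)} = -1250 + 1 = -1249$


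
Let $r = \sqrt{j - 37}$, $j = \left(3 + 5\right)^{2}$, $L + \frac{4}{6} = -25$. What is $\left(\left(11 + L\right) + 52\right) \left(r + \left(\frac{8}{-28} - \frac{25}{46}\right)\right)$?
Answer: $- \frac{712}{23} + 112 \sqrt{3} \approx 163.03$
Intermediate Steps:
$L = - \frac{77}{3}$ ($L = - \frac{2}{3} - 25 = - \frac{77}{3} \approx -25.667$)
$j = 64$ ($j = 8^{2} = 64$)
$r = 3 \sqrt{3}$ ($r = \sqrt{64 - 37} = \sqrt{27} = 3 \sqrt{3} \approx 5.1962$)
$\left(\left(11 + L\right) + 52\right) \left(r + \left(\frac{8}{-28} - \frac{25}{46}\right)\right) = \left(\left(11 - \frac{77}{3}\right) + 52\right) \left(3 \sqrt{3} + \left(\frac{8}{-28} - \frac{25}{46}\right)\right) = \left(- \frac{44}{3} + 52\right) \left(3 \sqrt{3} + \left(8 \left(- \frac{1}{28}\right) - \frac{25}{46}\right)\right) = \frac{112 \left(3 \sqrt{3} - \frac{267}{322}\right)}{3} = \frac{112 \left(- \frac{267}{322} + 3 \sqrt{3}\right)}{3} = - \frac{712}{23} + 112 \sqrt{3}$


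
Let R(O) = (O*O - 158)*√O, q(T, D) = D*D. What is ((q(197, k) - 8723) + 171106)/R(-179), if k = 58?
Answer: -165747*I*√179/5707057 ≈ -0.38856*I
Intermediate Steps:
q(T, D) = D²
R(O) = √O*(-158 + O²) (R(O) = (O² - 158)*√O = (-158 + O²)*√O = √O*(-158 + O²))
((q(197, k) - 8723) + 171106)/R(-179) = ((58² - 8723) + 171106)/((√(-179)*(-158 + (-179)²))) = ((3364 - 8723) + 171106)/(((I*√179)*(-158 + 32041))) = (-5359 + 171106)/(((I*√179)*31883)) = 165747/((31883*I*√179)) = 165747*(-I*√179/5707057) = -165747*I*√179/5707057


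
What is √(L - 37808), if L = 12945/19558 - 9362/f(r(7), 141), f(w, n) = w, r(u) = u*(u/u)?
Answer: I*√14973474680626/19558 ≈ 197.85*I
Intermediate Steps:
r(u) = u (r(u) = u*1 = u)
L = -26144483/19558 (L = 12945/19558 - 9362/7 = -26144483/19558 ≈ -1336.8)
√(L - 37808) = √(-26144483/19558 - 37808) = √(-765593347/19558) = I*√14973474680626/19558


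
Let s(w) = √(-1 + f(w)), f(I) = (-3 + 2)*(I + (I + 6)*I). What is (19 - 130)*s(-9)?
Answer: -111*I*√19 ≈ -483.84*I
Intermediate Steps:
f(I) = -I - I*(6 + I) (f(I) = -(I + (6 + I)*I) = -(I + I*(6 + I)) = -I - I*(6 + I))
s(w) = √(-1 - w*(7 + w))
(19 - 130)*s(-9) = (19 - 130)*√(-1 - 1*(-9)*(7 - 9)) = -111*√(-1 - 1*(-9)*(-2)) = -111*√(-1 - 18) = -111*I*√19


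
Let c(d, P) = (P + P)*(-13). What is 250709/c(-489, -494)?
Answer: 250709/12844 ≈ 19.520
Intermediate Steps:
c(d, P) = -26*P (c(d, P) = (2*P)*(-13) = -26*P)
250709/c(-489, -494) = 250709/((-26*(-494))) = 250709/12844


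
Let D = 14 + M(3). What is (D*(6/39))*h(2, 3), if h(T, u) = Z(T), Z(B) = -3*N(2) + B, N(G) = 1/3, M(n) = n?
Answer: 34/13 ≈ 2.6154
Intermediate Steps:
N(G) = ⅓
Z(B) = -1 + B (Z(B) = -3*⅓ + B = -1 + B)
h(T, u) = -1 + T
D = 17 (D = 14 + 3 = 17)
(D*(6/39))*h(2, 3) = (17*(6/39))*(-1 + 2) = (17*(6*(1/39)))*1 = (17*(2/13))*1 = (34/13)*1 = 34/13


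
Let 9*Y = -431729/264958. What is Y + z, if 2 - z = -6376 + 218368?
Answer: -505516449509/2384622 ≈ -2.1199e+5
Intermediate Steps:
z = -211990 (z = 2 - (-6376 + 218368) = 2 - 1*211992 = 2 - 211992 = -211990)
Y = -431729/2384622 (Y = (-431729/264958)/9 = (-431729*1/264958)/9 = (⅑)*(-431729/264958) = -431729/2384622 ≈ -0.18105)
Y + z = -431729/2384622 - 211990 = -505516449509/2384622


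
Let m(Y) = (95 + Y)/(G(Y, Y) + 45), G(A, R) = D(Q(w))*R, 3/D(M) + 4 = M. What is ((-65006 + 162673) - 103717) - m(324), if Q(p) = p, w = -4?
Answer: -924812/153 ≈ -6044.5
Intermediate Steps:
D(M) = 3/(-4 + M)
G(A, R) = -3*R/8 (G(A, R) = (3/(-4 - 4))*R = (3/(-8))*R = (3*(-⅛))*R = -3*R/8)
m(Y) = (95 + Y)/(45 - 3*Y/8) (m(Y) = (95 + Y)/(-3*Y/8 + 45) = (95 + Y)/(45 - 3*Y/8))
((-65006 + 162673) - 103717) - m(324) = ((-65006 + 162673) - 103717) - 8*(-95 - 1*324)/(3*(-120 + 324)) = (97667 - 103717) - 8*(-95 - 324)/(3*204) = -6050 - 8*(-419)/(3*204) = -6050 - 1*(-838/153) = -6050 + 838/153 = -924812/153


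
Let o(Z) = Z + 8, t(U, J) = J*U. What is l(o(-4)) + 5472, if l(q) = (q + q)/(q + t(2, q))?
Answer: 16418/3 ≈ 5472.7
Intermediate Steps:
o(Z) = 8 + Z
l(q) = ⅔ (l(q) = (q + q)/(q + q*2) = (2*q)/(q + 2*q) = (2*q)/((3*q)) = (2*q)*(1/(3*q)) = ⅔)
l(o(-4)) + 5472 = ⅔ + 5472 = 16418/3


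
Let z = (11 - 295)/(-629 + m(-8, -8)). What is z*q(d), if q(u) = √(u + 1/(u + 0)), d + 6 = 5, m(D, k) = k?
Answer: 284*I*√2/637 ≈ 0.63051*I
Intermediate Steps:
d = -1 (d = -6 + 5 = -1)
q(u) = √(u + 1/u)
z = 284/637 (z = (11 - 295)/(-629 - 8) = -284/(-637) = -284*(-1/637) = 284/637 ≈ 0.44584)
z*q(d) = 284*√(-1 + 1/(-1))/637 = 284*√(-1 - 1)/637 = 284*√(-2)/637 = 284*(I*√2)/637 = 284*I*√2/637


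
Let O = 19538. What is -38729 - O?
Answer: -58267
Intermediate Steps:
-38729 - O = -38729 - 1*19538 = -38729 - 19538 = -58267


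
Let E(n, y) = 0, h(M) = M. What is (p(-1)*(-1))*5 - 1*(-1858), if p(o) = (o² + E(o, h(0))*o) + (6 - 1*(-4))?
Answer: 1803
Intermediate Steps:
p(o) = 10 + o² (p(o) = (o² + 0*o) + (6 - 1*(-4)) = (o² + 0) + (6 + 4) = o² + 10 = 10 + o²)
(p(-1)*(-1))*5 - 1*(-1858) = ((10 + (-1)²)*(-1))*5 - 1*(-1858) = ((10 + 1)*(-1))*5 + 1858 = (11*(-1))*5 + 1858 = -11*5 + 1858 = -55 + 1858 = 1803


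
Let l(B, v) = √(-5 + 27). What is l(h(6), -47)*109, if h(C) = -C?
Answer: 109*√22 ≈ 511.26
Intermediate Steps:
l(B, v) = √22
l(h(6), -47)*109 = √22*109 = 109*√22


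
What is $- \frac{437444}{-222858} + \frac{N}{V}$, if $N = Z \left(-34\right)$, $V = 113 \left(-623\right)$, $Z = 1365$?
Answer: $\frac{2938461424}{1120641453} \approx 2.6221$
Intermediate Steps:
$V = -70399$
$N = -46410$ ($N = 1365 \left(-34\right) = -46410$)
$- \frac{437444}{-222858} + \frac{N}{V} = - \frac{437444}{-222858} - \frac{46410}{-70399} = \left(-437444\right) \left(- \frac{1}{222858}\right) - - \frac{6630}{10057} = \frac{218722}{111429} + \frac{6630}{10057} = \frac{2938461424}{1120641453}$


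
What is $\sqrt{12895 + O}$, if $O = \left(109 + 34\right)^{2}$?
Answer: $8 \sqrt{521} \approx 182.6$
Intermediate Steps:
$O = 20449$ ($O = 143^{2} = 20449$)
$\sqrt{12895 + O} = \sqrt{12895 + 20449} = \sqrt{33344} = 8 \sqrt{521}$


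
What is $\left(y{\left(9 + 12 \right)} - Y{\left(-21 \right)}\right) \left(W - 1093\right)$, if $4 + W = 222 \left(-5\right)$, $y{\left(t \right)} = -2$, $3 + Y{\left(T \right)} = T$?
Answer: $-48554$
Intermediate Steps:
$Y{\left(T \right)} = -3 + T$
$W = -1114$ ($W = -4 + 222 \left(-5\right) = -4 - 1110 = -1114$)
$\left(y{\left(9 + 12 \right)} - Y{\left(-21 \right)}\right) \left(W - 1093\right) = \left(-2 - \left(-3 - 21\right)\right) \left(-1114 - 1093\right) = \left(-2 - -24\right) \left(-2207\right) = \left(-2 + 24\right) \left(-2207\right) = 22 \left(-2207\right) = -48554$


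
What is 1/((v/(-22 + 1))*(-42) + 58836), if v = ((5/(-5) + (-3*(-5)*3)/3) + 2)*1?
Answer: 1/58868 ≈ 1.6987e-5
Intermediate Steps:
v = 16 (v = ((5*(-1/5) + (15*3)*(1/3)) + 2)*1 = ((-1 + 45*(1/3)) + 2)*1 = ((-1 + 15) + 2)*1 = (14 + 2)*1 = 16*1 = 16)
1/((v/(-22 + 1))*(-42) + 58836) = 1/((16/(-22 + 1))*(-42) + 58836) = 1/((16/(-21))*(-42) + 58836) = 1/((16*(-1/21))*(-42) + 58836) = 1/(-16/21*(-42) + 58836) = 1/(32 + 58836) = 1/58868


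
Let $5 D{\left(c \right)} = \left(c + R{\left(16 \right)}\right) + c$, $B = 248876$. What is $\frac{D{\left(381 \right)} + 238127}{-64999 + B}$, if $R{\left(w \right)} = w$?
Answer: $\frac{1191413}{919385} \approx 1.2959$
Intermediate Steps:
$D{\left(c \right)} = \frac{16}{5} + \frac{2 c}{5}$ ($D{\left(c \right)} = \frac{\left(c + 16\right) + c}{5} = \frac{\left(16 + c\right) + c}{5} = \frac{16 + 2 c}{5} = \frac{16}{5} + \frac{2 c}{5}$)
$\frac{D{\left(381 \right)} + 238127}{-64999 + B} = \frac{\left(\frac{16}{5} + \frac{2}{5} \cdot 381\right) + 238127}{-64999 + 248876} = \frac{\left(\frac{16}{5} + \frac{762}{5}\right) + 238127}{183877} = \left(\frac{778}{5} + 238127\right) \frac{1}{183877} = \frac{1191413}{5} \cdot \frac{1}{183877} = \frac{1191413}{919385}$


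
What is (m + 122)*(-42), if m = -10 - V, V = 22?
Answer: -3780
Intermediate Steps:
m = -32 (m = -10 - 1*22 = -10 - 22 = -32)
(m + 122)*(-42) = (-32 + 122)*(-42) = 90*(-42) = -3780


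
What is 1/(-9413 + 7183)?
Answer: -1/2230 ≈ -0.00044843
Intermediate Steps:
1/(-9413 + 7183) = 1/(-2230) = -1/2230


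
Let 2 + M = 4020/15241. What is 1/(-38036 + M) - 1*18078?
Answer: -10480415684005/579733138 ≈ -18078.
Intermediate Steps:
M = -26462/15241 (M = -2 + 4020/15241 = -26462/15241 ≈ -1.7362)
1/(-38036 + M) - 1*18078 = 1/(-38036 - 26462/15241) - 1*18078 = 1/(-579733138/15241) - 18078 = -15241/579733138 - 18078 = -10480415684005/579733138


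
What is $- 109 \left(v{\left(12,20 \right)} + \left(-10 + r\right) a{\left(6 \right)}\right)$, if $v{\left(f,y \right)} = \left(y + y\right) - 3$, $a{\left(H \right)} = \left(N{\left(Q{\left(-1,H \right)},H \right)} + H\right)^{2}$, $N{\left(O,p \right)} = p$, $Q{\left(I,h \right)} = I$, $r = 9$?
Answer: $11663$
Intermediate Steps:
$a{\left(H \right)} = 4 H^{2}$ ($a{\left(H \right)} = \left(H + H\right)^{2} = \left(2 H\right)^{2} = 4 H^{2}$)
$v{\left(f,y \right)} = -3 + 2 y$ ($v{\left(f,y \right)} = 2 y - 3 = -3 + 2 y$)
$- 109 \left(v{\left(12,20 \right)} + \left(-10 + r\right) a{\left(6 \right)}\right) = - 109 \left(\left(-3 + 2 \cdot 20\right) + \left(-10 + 9\right) 4 \cdot 6^{2}\right) = - 109 \left(\left(-3 + 40\right) - 4 \cdot 36\right) = - 109 \left(37 - 144\right) = \left(-109\right) \left(-107\right) = 11663$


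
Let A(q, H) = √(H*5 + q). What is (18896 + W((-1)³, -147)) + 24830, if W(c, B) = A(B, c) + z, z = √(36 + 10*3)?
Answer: 43726 + √66 + 2*I*√38 ≈ 43734.0 + 12.329*I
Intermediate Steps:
A(q, H) = √(q + 5*H) (A(q, H) = √(5*H + q) = √(q + 5*H))
z = √66 (z = √(36 + 30) = √66 ≈ 8.1240)
W(c, B) = √66 + √(B + 5*c) (W(c, B) = √(B + 5*c) + √66 = √66 + √(B + 5*c))
(18896 + W((-1)³, -147)) + 24830 = (18896 + (√66 + √(-147 + 5*(-1)³))) + 24830 = (18896 + (√66 + √(-147 + 5*(-1)))) + 24830 = (18896 + (√66 + √(-147 - 5))) + 24830 = (18896 + (√66 + √(-152))) + 24830 = (18896 + (√66 + 2*I*√38)) + 24830 = (18896 + √66 + 2*I*√38) + 24830 = 43726 + √66 + 2*I*√38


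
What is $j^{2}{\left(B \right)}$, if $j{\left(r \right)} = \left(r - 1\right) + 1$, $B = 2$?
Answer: $4$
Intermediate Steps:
$j{\left(r \right)} = r$ ($j{\left(r \right)} = \left(-1 + r\right) + 1 = r$)
$j^{2}{\left(B \right)} = 2^{2} = 4$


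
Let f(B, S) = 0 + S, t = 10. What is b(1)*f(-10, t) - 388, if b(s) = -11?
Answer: -498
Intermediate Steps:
f(B, S) = S
b(1)*f(-10, t) - 388 = -11*10 - 388 = -110 - 388 = -498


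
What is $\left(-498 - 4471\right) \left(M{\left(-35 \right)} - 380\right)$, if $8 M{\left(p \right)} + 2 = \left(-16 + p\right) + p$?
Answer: $1942879$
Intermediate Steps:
$M{\left(p \right)} = - \frac{9}{4} + \frac{p}{4}$ ($M{\left(p \right)} = - \frac{1}{4} + \frac{\left(-16 + p\right) + p}{8} = - \frac{1}{4} + \frac{-16 + 2 p}{8} = - \frac{1}{4} + \left(-2 + \frac{p}{4}\right) = - \frac{9}{4} + \frac{p}{4}$)
$\left(-498 - 4471\right) \left(M{\left(-35 \right)} - 380\right) = \left(-498 - 4471\right) \left(\left(- \frac{9}{4} + \frac{1}{4} \left(-35\right)\right) - 380\right) = - 4969 \left(\left(- \frac{9}{4} - \frac{35}{4}\right) - 380\right) = - 4969 \left(-11 - 380\right) = \left(-4969\right) \left(-391\right) = 1942879$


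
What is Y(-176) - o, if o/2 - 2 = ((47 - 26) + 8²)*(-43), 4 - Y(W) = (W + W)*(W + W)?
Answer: -116594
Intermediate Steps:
Y(W) = 4 - 4*W² (Y(W) = 4 - (W + W)*(W + W) = 4 - 2*W*2*W = 4 - 4*W²)
o = -7306 (o = 4 + 2*(((47 - 26) + 8²)*(-43)) = 4 + 2*((21 + 64)*(-43)) = 4 + 2*(85*(-43)) = 4 + 2*(-3655) = 4 - 7310 = -7306)
Y(-176) - o = (4 - 4*(-176)²) - 1*(-7306) = (4 - 4*30976) + 7306 = (4 - 123904) + 7306 = -123900 + 7306 = -116594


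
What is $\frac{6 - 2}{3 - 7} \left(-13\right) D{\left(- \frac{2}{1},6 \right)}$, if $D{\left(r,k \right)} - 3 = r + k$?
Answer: $91$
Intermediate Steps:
$D{\left(r,k \right)} = 3 + k + r$ ($D{\left(r,k \right)} = 3 + \left(r + k\right) = 3 + \left(k + r\right) = 3 + k + r$)
$\frac{6 - 2}{3 - 7} \left(-13\right) D{\left(- \frac{2}{1},6 \right)} = \frac{6 - 2}{3 - 7} \left(-13\right) \left(3 + 6 - \frac{2}{1}\right) = \frac{4}{-4} \left(-13\right) \left(3 + 6 - 2\right) = 4 \left(- \frac{1}{4}\right) \left(-13\right) \left(3 + 6 - 2\right) = \left(-1\right) \left(-13\right) 7 = 13 \cdot 7 = 91$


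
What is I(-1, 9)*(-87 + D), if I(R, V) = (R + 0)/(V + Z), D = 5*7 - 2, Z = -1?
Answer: 27/4 ≈ 6.7500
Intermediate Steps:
D = 33 (D = 35 - 2 = 33)
I(R, V) = R/(-1 + V) (I(R, V) = (R + 0)/(V - 1) = R/(-1 + V))
I(-1, 9)*(-87 + D) = (-1/(-1 + 9))*(-87 + 33) = -1/8*(-54) = -1*⅛*(-54) = -⅛*(-54) = 27/4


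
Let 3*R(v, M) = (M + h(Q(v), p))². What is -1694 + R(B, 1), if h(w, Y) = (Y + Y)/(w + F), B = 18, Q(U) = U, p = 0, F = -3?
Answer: -5081/3 ≈ -1693.7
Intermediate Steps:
h(w, Y) = 2*Y/(-3 + w) (h(w, Y) = (Y + Y)/(w - 3) = (2*Y)/(-3 + w) = 2*Y/(-3 + w))
R(v, M) = M²/3 (R(v, M) = (M + 2*0/(-3 + v))²/3 = (M + 0)²/3 = M²/3)
-1694 + R(B, 1) = -1694 + (⅓)*1² = -1694 + (⅓)*1 = -1694 + ⅓ = -5081/3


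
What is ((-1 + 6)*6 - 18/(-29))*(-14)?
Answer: -12432/29 ≈ -428.69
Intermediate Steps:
((-1 + 6)*6 - 18/(-29))*(-14) = (5*6 - 18*(-1/29))*(-14) = (30 + 18/29)*(-14) = (888/29)*(-14) = -12432/29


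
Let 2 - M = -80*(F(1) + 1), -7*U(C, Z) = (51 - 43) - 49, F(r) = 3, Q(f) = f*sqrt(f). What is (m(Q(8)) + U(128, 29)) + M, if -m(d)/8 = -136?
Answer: 9911/7 ≈ 1415.9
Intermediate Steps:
Q(f) = f**(3/2)
m(d) = 1088 (m(d) = -8*(-136) = 1088)
U(C, Z) = 41/7 (U(C, Z) = -((51 - 43) - 49)/7 = -(8 - 49)/7 = -1/7*(-41) = 41/7)
M = 322 (M = 2 - (-80)*(3 + 1) = 2 - (-80)*4 = 2 - 1*(-320) = 2 + 320 = 322)
(m(Q(8)) + U(128, 29)) + M = (1088 + 41/7) + 322 = 7657/7 + 322 = 9911/7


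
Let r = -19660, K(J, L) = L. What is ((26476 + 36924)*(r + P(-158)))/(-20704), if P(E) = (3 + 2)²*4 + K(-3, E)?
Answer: 78132575/1294 ≈ 60381.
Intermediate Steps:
P(E) = 100 + E (P(E) = (3 + 2)²*4 + E = 5²*4 + E = 25*4 + E = 100 + E)
((26476 + 36924)*(r + P(-158)))/(-20704) = ((26476 + 36924)*(-19660 + (100 - 158)))/(-20704) = (63400*(-19660 - 58))*(-1/20704) = (63400*(-19718))*(-1/20704) = -1250121200*(-1/20704) = 78132575/1294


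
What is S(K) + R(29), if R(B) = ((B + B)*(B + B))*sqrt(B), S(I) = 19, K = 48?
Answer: 19 + 3364*sqrt(29) ≈ 18135.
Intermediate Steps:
R(B) = 4*B**(5/2) (R(B) = ((2*B)*(2*B))*sqrt(B) = (4*B**2)*sqrt(B) = 4*B**(5/2))
S(K) + R(29) = 19 + 4*29**(5/2) = 19 + 4*(841*sqrt(29)) = 19 + 3364*sqrt(29)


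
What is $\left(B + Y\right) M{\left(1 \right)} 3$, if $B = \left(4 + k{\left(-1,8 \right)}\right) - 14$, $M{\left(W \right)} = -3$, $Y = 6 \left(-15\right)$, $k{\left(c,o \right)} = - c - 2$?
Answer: $909$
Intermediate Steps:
$k{\left(c,o \right)} = -2 - c$
$Y = -90$
$B = -11$ ($B = \left(4 - 1\right) - 14 = 3 - 14 = -11$)
$\left(B + Y\right) M{\left(1 \right)} 3 = \left(-11 - 90\right) \left(\left(-3\right) 3\right) = \left(-101\right) \left(-9\right) = 909$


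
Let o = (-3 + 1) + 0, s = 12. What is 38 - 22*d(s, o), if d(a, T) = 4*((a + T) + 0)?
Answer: -842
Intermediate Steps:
o = -2 (o = -2 + 0 = -2)
d(a, T) = 4*T + 4*a (d(a, T) = 4*((T + a) + 0) = 4*(T + a) = 4*T + 4*a)
38 - 22*d(s, o) = 38 - 22*(4*(-2) + 4*12) = 38 - 22*(-8 + 48) = 38 - 22*40 = 38 - 880 = -842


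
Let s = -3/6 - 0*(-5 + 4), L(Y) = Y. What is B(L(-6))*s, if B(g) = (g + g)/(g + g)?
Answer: -½ ≈ -0.50000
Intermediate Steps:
B(g) = 1 (B(g) = (2*g)/((2*g)) = (2*g)*(1/(2*g)) = 1)
s = -½ (s = -3*⅙ - 0*(-1) = -½ - 1*0 = -½ + 0 = -½ ≈ -0.50000)
B(L(-6))*s = 1*(-½) = -½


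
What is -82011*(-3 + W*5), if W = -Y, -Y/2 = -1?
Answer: 1066143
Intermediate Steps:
Y = 2 (Y = -2*(-1) = 2)
W = -2 (W = -1*2 = -2)
-82011*(-3 + W*5) = -82011*(-3 - 2*5) = -82011*(-3 - 10) = -82011*(-13) = 1066143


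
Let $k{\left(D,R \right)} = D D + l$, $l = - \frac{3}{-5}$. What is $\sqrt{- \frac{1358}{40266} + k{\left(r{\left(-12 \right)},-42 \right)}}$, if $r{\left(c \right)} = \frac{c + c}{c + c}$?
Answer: $\frac{\sqrt{1763527765}}{33555} \approx 1.2515$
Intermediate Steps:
$l = \frac{3}{5}$ ($l = \left(-3\right) \left(- \frac{1}{5}\right) = \frac{3}{5} \approx 0.6$)
$r{\left(c \right)} = 1$ ($r{\left(c \right)} = \frac{2 c}{2 c} = 2 c \frac{1}{2 c} = 1$)
$k{\left(D,R \right)} = \frac{3}{5} + D^{2}$ ($k{\left(D,R \right)} = D D + \frac{3}{5} = D^{2} + \frac{3}{5} = \frac{3}{5} + D^{2}$)
$\sqrt{- \frac{1358}{40266} + k{\left(r{\left(-12 \right)},-42 \right)}} = \sqrt{- \frac{1358}{40266} + \left(\frac{3}{5} + 1^{2}\right)} = \sqrt{\left(-1358\right) \frac{1}{40266} + \left(\frac{3}{5} + 1\right)} = \sqrt{- \frac{679}{20133} + \frac{8}{5}} = \sqrt{\frac{157669}{100665}} = \frac{\sqrt{1763527765}}{33555}$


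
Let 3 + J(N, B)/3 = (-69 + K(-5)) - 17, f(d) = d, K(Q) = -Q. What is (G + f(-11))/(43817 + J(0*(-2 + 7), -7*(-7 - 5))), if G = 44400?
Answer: 44389/43565 ≈ 1.0189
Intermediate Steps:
J(N, B) = -252 (J(N, B) = -9 + 3*((-69 - 1*(-5)) - 17) = -9 + 3*((-69 + 5) - 17) = -9 + 3*(-64 - 17) = -9 + 3*(-81) = -9 - 243 = -252)
(G + f(-11))/(43817 + J(0*(-2 + 7), -7*(-7 - 5))) = (44400 - 11)/(43817 - 252) = 44389/43565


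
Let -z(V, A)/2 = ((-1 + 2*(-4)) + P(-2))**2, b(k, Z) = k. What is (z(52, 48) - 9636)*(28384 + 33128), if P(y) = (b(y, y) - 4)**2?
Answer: -682414128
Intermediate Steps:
P(y) = (-4 + y)**2 (P(y) = (y - 4)**2 = (-4 + y)**2)
z(V, A) = -1458 (z(V, A) = -2*((-1 + 2*(-4)) + (-4 - 2)**2)**2 = -2*((-1 - 8) + (-6)**2)**2 = -2*(-9 + 36)**2 = -2*27**2 = -2*729 = -1458)
(z(52, 48) - 9636)*(28384 + 33128) = (-1458 - 9636)*(28384 + 33128) = -11094*61512 = -682414128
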